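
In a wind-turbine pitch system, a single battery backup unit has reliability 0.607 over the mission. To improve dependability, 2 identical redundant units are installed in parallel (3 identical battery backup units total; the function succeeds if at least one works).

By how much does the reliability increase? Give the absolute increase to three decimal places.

0.332

R_before = 0.607
R_after = 1 − (1 − 0.607)^3 = 0.939
ΔR = 0.939 − 0.607 = 0.332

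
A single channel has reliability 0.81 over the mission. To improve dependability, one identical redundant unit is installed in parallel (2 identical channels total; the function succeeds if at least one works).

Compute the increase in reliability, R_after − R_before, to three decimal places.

R_before = 0.81
R_after = 1 − (1 − 0.81)^2 = 0.964
ΔR = 0.964 − 0.81 = 0.154

0.154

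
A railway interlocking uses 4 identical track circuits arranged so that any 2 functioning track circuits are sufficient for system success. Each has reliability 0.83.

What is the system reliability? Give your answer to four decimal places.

0.9829

R = Σ_{i=2}^{4} C(4,i) p^i (1−p)^{4−i} with p = 0.83
C(4,2)·0.83^2·0.17^2 = 0.119455
C(4,3)·0.83^3·0.17^1 = 0.388815
C(4,4)·0.83^4·0.17^0 = 0.474583
Sum = 0.9829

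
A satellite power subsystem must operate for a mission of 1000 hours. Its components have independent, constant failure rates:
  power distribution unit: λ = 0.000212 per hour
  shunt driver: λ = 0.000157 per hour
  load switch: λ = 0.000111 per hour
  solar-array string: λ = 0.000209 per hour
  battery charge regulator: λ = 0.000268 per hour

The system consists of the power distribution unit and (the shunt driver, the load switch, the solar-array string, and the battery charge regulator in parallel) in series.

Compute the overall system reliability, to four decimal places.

0.8084

R(power distribution unit) = exp(−0.000212 × 1000) = 0.808965
R(shunt driver) = exp(−0.000157 × 1000) = 0.854704
R(load switch) = exp(−0.000111 × 1000) = 0.894939
R(solar-array string) = exp(−0.000209 × 1000) = 0.811395
R(battery charge regulator) = exp(−0.000268 × 1000) = 0.764908
Parallel (shunt driver, load switch, solar-array string, and battery charge regulator): 1 − (1 − 0.854704)(1 − 0.894939)(1 − 0.811395)(1 − 0.764908) = 0.999323
Series (power distribution unit and [0.999323]): 0.808965 × 0.999323 = 0.8084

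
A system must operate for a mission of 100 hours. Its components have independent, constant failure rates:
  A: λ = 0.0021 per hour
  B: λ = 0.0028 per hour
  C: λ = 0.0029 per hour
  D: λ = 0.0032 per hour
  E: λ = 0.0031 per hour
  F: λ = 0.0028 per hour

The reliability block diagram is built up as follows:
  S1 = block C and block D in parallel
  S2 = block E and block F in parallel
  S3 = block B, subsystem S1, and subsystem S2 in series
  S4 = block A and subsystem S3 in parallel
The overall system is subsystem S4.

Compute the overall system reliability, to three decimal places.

R(A) = exp(−0.0021 × 100) = 0.81058
R(B) = exp(−0.0028 × 100) = 0.75578
R(C) = exp(−0.0029 × 100) = 0.74826
R(D) = exp(−0.0032 × 100) = 0.72615
R(E) = exp(−0.0031 × 100) = 0.73345
R(F) = exp(−0.0028 × 100) = 0.75578
Parallel (C and D): 1 − (1 − 0.74826)(1 − 0.72615) = 0.93106
Parallel (E and F): 1 − (1 − 0.73345)(1 − 0.75578) = 0.93490
Series (B, [0.93106], and [0.93490]): 0.75578 × 0.93106 × 0.93490 = 0.65787
Parallel (A and [0.65787]): 1 − (1 − 0.81058)(1 − 0.65787) = 0.935

0.935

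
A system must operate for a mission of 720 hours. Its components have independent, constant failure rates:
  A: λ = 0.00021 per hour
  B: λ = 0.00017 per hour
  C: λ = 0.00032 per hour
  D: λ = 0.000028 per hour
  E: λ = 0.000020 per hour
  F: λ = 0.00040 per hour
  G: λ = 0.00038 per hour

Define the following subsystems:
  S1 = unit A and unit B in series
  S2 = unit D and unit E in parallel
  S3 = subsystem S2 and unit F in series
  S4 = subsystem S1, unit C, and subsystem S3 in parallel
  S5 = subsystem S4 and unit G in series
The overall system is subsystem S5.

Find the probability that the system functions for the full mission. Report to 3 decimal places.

0.751

R(A) = exp(−0.00021 × 720) = 0.85968
R(B) = exp(−0.00017 × 720) = 0.88479
R(C) = exp(−0.00032 × 720) = 0.79422
R(D) = exp(−0.000028 × 720) = 0.98004
R(E) = exp(−0.000020 × 720) = 0.98570
R(F) = exp(−0.00040 × 720) = 0.74976
R(G) = exp(−0.00038 × 720) = 0.76064
Series (A and B): 0.85968 × 0.88479 = 0.76064
Parallel (D and E): 1 − (1 − 0.98004)(1 − 0.98570) = 0.99971
Series ([0.99971] and F): 0.99971 × 0.74976 = 0.74954
Parallel ([0.76064], C, and [0.74954]): 1 − (1 − 0.76064)(1 − 0.79422)(1 − 0.74954) = 0.98766
Series ([0.98766] and G): 0.98766 × 0.76064 = 0.751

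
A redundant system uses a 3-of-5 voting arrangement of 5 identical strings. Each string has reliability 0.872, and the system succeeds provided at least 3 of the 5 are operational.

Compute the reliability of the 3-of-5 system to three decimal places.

R = Σ_{i=3}^{5} C(5,i) p^i (1−p)^{5−i} with p = 0.872
C(5,3)·0.872^3·0.128^2 = 0.10863
C(5,4)·0.872^4·0.128^1 = 0.37004
C(5,5)·0.872^5·0.128^0 = 0.50418
Sum = 0.983

0.983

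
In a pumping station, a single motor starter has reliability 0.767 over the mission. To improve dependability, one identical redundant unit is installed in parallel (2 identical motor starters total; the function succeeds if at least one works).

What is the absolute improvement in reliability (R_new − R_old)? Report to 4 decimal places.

0.1787

R_before = 0.767
R_after = 1 − (1 − 0.767)^2 = 0.9457
ΔR = 0.9457 − 0.767 = 0.1787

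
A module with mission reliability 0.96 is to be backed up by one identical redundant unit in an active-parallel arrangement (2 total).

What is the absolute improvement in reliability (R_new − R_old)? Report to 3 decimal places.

0.038

R_before = 0.96
R_after = 1 − (1 − 0.96)^2 = 0.998
ΔR = 0.998 − 0.96 = 0.038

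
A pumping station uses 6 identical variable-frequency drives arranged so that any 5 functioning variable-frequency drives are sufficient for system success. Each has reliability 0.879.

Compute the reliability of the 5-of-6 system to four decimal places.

R = Σ_{i=5}^{6} C(6,i) p^i (1−p)^{6−i} with p = 0.879
C(6,5)·0.879^5·0.121^1 = 0.380961
C(6,6)·0.879^6·0.121^0 = 0.461247
Sum = 0.8422

0.8422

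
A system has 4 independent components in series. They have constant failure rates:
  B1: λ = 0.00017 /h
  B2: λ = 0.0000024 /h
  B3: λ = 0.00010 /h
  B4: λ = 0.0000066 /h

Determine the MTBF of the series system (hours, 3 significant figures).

3580

Series of exponential components: λ_sys = Σ λ_i
λ_sys = 0.00017 + 0.0000024 + 0.00010 + 0.0000066 = 2.7900e-04 /h
MTBF = 1 / λ_sys = 3580 h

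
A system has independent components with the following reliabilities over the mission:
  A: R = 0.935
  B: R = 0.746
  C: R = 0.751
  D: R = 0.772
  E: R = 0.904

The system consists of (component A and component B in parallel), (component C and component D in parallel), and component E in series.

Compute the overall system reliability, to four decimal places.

Parallel (A and B): 1 − (1 − 0.935000)(1 − 0.746000) = 0.983490
Parallel (C and D): 1 − (1 − 0.751000)(1 − 0.772000) = 0.943228
Series ([0.983490], [0.943228], and E): 0.983490 × 0.943228 × 0.904000 = 0.8386

0.8386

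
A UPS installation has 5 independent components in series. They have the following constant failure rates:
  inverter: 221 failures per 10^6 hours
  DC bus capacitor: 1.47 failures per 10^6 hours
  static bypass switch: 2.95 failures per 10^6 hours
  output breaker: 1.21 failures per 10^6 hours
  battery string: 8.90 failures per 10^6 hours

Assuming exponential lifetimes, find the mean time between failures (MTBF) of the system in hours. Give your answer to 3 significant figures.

Series of exponential components: λ_sys = Σ λ_i
λ_sys = 0.000221 + 0.00000147 + 0.00000295 + 0.00000121 + 0.00000890 = 2.3553e-04 /h
MTBF = 1 / λ_sys = 4250 h

4250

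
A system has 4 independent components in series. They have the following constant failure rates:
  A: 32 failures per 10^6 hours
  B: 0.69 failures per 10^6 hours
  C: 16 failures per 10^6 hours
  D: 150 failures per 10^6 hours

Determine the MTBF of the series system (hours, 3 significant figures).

Series of exponential components: λ_sys = Σ λ_i
λ_sys = 0.000032 + 0.00000069 + 0.000016 + 0.00015 = 1.9869e-04 /h
MTBF = 1 / λ_sys = 5030 h

5030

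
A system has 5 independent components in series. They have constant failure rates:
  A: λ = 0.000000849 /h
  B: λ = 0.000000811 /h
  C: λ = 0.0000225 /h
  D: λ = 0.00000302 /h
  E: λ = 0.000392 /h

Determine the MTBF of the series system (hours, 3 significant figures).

2390

Series of exponential components: λ_sys = Σ λ_i
λ_sys = 0.000000849 + 0.000000811 + 0.0000225 + 0.00000302 + 0.000392 = 4.1918e-04 /h
MTBF = 1 / λ_sys = 2390 h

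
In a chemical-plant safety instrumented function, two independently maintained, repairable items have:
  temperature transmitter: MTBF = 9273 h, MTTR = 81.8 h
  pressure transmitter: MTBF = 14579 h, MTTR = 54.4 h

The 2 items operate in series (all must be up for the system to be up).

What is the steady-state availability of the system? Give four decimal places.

0.9876

A(temperature transmitter) = MTBF/(MTBF+MTTR) = 9273/(9273+81.8) = 0.991256
A(pressure transmitter) = MTBF/(MTBF+MTTR) = 14579/(14579+54.4) = 0.996282
Series availability: 0.991256 × 0.996282 = 0.9876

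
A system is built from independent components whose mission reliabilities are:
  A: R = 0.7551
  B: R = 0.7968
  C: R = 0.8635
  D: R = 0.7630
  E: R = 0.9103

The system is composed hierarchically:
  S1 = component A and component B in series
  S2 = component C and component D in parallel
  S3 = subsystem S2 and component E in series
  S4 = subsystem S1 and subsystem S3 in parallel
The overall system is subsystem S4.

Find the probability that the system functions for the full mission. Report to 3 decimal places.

Series (A and B): 0.75510 × 0.79680 = 0.60166
Parallel (C and D): 1 − (1 − 0.86350)(1 − 0.76300) = 0.96765
Series ([0.96765] and E): 0.96765 × 0.91030 = 0.88085
Parallel ([0.60166] and [0.88085]): 1 − (1 − 0.60166)(1 − 0.88085) = 0.953

0.953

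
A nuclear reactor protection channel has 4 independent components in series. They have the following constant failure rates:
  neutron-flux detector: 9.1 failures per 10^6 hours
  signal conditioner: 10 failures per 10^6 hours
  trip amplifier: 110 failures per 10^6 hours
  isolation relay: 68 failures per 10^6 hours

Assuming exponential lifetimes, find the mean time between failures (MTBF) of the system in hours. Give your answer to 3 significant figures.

Series of exponential components: λ_sys = Σ λ_i
λ_sys = 0.0000091 + 0.000010 + 0.00011 + 0.000068 = 1.9710e-04 /h
MTBF = 1 / λ_sys = 5070 h

5070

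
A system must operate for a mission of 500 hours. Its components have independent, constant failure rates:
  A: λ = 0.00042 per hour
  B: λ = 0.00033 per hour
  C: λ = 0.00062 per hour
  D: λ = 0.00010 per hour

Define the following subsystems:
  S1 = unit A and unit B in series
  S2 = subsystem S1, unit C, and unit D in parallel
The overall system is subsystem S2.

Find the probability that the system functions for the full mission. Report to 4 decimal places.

R(A) = exp(−0.00042 × 500) = 0.810584
R(B) = exp(−0.00033 × 500) = 0.847894
R(C) = exp(−0.00062 × 500) = 0.733447
R(D) = exp(−0.00010 × 500) = 0.951229
Series (A and B): 0.810584 × 0.847894 = 0.687289
Parallel ([0.687289], C, and D): 1 − (1 − 0.687289)(1 − 0.733447)(1 − 0.951229) = 0.9959

0.9959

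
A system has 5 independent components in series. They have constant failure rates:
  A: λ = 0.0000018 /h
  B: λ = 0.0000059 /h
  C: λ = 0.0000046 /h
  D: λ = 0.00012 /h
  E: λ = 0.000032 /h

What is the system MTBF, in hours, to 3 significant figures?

Series of exponential components: λ_sys = Σ λ_i
λ_sys = 0.0000018 + 0.0000059 + 0.0000046 + 0.00012 + 0.000032 = 1.6430e-04 /h
MTBF = 1 / λ_sys = 6090 h

6090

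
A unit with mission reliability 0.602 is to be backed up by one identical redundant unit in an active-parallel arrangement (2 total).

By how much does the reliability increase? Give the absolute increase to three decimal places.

0.240

R_before = 0.602
R_after = 1 − (1 − 0.602)^2 = 0.842
ΔR = 0.842 − 0.602 = 0.240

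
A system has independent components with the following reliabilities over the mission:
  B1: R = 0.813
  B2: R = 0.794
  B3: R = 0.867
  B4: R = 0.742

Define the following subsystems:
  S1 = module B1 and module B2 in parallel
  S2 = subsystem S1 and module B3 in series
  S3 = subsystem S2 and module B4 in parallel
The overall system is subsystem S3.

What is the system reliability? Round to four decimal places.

Parallel (B1 and B2): 1 − (1 − 0.813000)(1 − 0.794000) = 0.961478
Series ([0.961478] and B3): 0.961478 × 0.867000 = 0.833601
Parallel ([0.833601] and B4): 1 − (1 − 0.833601)(1 − 0.742000) = 0.9571

0.9571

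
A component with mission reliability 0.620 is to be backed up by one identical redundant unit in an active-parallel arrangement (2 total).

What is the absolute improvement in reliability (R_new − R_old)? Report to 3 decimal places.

R_before = 0.620
R_after = 1 − (1 − 0.620)^2 = 0.856
ΔR = 0.856 − 0.620 = 0.236

0.236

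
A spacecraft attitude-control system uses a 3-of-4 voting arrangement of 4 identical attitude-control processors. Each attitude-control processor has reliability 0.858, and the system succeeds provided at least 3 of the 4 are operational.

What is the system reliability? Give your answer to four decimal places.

0.9007

R = Σ_{i=3}^{4} C(4,i) p^i (1−p)^{4−i} with p = 0.858
C(4,3)·0.858^3·0.142^1 = 0.358765
C(4,4)·0.858^4·0.142^0 = 0.541937
Sum = 0.9007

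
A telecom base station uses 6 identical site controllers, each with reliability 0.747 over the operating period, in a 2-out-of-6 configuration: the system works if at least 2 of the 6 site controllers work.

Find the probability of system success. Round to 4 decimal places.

0.9951

R = Σ_{i=2}^{6} C(6,i) p^i (1−p)^{6−i} with p = 0.747
C(6,2)·0.747^2·0.253^4 = 0.034294
C(6,3)·0.747^3·0.253^3 = 0.135006
C(6,4)·0.747^4·0.253^2 = 0.298961
C(6,5)·0.747^5·0.253^1 = 0.353081
C(6,6)·0.747^6·0.253^0 = 0.173750
Sum = 0.9951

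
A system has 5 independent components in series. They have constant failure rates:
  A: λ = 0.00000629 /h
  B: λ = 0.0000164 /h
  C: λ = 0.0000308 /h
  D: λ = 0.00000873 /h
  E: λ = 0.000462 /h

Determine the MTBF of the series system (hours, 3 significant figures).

Series of exponential components: λ_sys = Σ λ_i
λ_sys = 0.00000629 + 0.0000164 + 0.0000308 + 0.00000873 + 0.000462 = 5.2422e-04 /h
MTBF = 1 / λ_sys = 1910 h

1910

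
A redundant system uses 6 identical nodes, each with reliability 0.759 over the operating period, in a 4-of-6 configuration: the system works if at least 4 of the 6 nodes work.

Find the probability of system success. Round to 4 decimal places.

R = Σ_{i=4}^{6} C(6,i) p^i (1−p)^{6−i} with p = 0.759
C(6,4)·0.759^4·0.241^2 = 0.289130
C(6,5)·0.759^5·0.241^1 = 0.364231
C(6,6)·0.759^6·0.241^0 = 0.191184
Sum = 0.8445

0.8445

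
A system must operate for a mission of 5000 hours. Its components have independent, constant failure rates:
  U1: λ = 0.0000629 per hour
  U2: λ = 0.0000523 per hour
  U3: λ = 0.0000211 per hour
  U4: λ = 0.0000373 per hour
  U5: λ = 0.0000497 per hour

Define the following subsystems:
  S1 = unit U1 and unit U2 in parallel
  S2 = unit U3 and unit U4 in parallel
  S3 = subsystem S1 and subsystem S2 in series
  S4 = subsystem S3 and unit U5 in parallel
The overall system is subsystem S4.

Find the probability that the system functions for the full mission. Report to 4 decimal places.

R(U1) = exp(−0.0000629 × 5000) = 0.730154
R(U2) = exp(−0.0000523 × 5000) = 0.769896
R(U3) = exp(−0.0000211 × 5000) = 0.899874
R(U4) = exp(−0.0000373 × 5000) = 0.829859
R(U5) = exp(−0.0000497 × 5000) = 0.779970
Parallel (U1 and U2): 1 − (1 − 0.730154)(1 − 0.769896) = 0.937907
Parallel (U3 and U4): 1 − (1 − 0.899874)(1 − 0.829859) = 0.982964
Series ([0.937907] and [0.982964]): 0.937907 × 0.982964 = 0.921929
Parallel ([0.921929] and U5): 1 − (1 − 0.921929)(1 − 0.779970) = 0.9828

0.9828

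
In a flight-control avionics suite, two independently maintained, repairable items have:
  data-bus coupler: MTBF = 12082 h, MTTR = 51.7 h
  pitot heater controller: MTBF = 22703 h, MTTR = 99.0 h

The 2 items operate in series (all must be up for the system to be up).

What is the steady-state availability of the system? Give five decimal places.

A(data-bus coupler) = MTBF/(MTBF+MTTR) = 12082/(12082+51.7) = 0.995739
A(pitot heater controller) = MTBF/(MTBF+MTTR) = 22703/(22703+99.0) = 0.995658
Series availability: 0.995739 × 0.995658 = 0.99142

0.99142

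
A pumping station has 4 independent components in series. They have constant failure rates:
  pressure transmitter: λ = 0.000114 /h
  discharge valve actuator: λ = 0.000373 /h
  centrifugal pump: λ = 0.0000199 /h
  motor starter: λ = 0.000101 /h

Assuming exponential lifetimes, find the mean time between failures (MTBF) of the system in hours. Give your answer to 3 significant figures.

Series of exponential components: λ_sys = Σ λ_i
λ_sys = 0.000114 + 0.000373 + 0.0000199 + 0.000101 = 6.0790e-04 /h
MTBF = 1 / λ_sys = 1650 h

1650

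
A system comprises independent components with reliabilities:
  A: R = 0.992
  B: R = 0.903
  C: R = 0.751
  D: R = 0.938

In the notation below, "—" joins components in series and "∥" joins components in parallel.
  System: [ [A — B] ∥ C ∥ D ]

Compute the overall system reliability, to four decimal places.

0.9984

Series (A and B): 0.992000 × 0.903000 = 0.895776
Parallel ([0.895776], C, and D): 1 − (1 − 0.895776)(1 − 0.751000)(1 − 0.938000) = 0.9984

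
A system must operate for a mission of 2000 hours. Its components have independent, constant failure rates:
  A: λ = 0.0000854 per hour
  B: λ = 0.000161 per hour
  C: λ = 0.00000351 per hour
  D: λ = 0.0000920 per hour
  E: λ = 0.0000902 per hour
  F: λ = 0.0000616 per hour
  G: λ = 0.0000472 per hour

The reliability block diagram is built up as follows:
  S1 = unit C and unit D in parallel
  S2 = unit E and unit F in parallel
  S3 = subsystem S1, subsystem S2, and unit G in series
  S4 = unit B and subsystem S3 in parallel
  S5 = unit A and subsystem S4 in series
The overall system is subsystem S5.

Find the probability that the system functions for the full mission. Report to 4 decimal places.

R(A) = exp(−0.0000854 × 2000) = 0.842990
R(B) = exp(−0.000161 × 2000) = 0.724698
R(C) = exp(−0.00000351 × 2000) = 0.993005
R(D) = exp(−0.0000920 × 2000) = 0.831936
R(E) = exp(−0.0000902 × 2000) = 0.834936
R(F) = exp(−0.0000616 × 2000) = 0.884087
R(G) = exp(−0.0000472 × 2000) = 0.909919
Parallel (C and D): 1 − (1 − 0.993005)(1 − 0.831936) = 0.998824
Parallel (E and F): 1 − (1 − 0.834936)(1 − 0.884087) = 0.980867
Series ([0.998824], [0.980867], and G): 0.998824 × 0.980867 × 0.909919 = 0.891460
Parallel (B and [0.891460]): 1 − (1 − 0.724698)(1 − 0.891460) = 0.970119
Series (A and [0.970119]): 0.842990 × 0.970119 = 0.8178

0.8178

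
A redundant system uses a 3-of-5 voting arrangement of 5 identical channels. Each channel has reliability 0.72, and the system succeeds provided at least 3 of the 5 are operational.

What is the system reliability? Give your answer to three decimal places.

R = Σ_{i=3}^{5} C(5,i) p^i (1−p)^{5−i} with p = 0.72
C(5,3)·0.72^3·0.28^2 = 0.29263
C(5,4)·0.72^4·0.28^1 = 0.37623
C(5,5)·0.72^5·0.28^0 = 0.19349
Sum = 0.862

0.862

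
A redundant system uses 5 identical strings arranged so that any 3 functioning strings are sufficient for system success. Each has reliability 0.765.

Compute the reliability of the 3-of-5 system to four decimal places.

0.9117

R = Σ_{i=3}^{5} C(5,i) p^i (1−p)^{5−i} with p = 0.765
C(5,3)·0.765^3·0.235^2 = 0.247241
C(5,4)·0.765^4·0.235^1 = 0.402424
C(5,5)·0.765^5·0.235^0 = 0.262004
Sum = 0.9117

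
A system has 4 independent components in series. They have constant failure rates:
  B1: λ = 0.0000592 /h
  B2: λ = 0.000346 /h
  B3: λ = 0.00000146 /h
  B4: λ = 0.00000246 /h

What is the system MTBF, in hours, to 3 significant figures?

2440

Series of exponential components: λ_sys = Σ λ_i
λ_sys = 0.0000592 + 0.000346 + 0.00000146 + 0.00000246 = 4.0912e-04 /h
MTBF = 1 / λ_sys = 2440 h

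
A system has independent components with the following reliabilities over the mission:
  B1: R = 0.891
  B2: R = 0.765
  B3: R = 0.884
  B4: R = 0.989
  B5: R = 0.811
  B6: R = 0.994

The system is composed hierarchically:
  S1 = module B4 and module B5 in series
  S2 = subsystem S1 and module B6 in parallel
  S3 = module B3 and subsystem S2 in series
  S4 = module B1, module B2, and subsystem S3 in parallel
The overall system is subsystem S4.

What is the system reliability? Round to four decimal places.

Series (B4 and B5): 0.989000 × 0.811000 = 0.802079
Parallel ([0.802079] and B6): 1 − (1 − 0.802079)(1 − 0.994000) = 0.998812
Series (B3 and [0.998812]): 0.884000 × 0.998812 = 0.882950
Parallel (B1, B2, and [0.882950]): 1 − (1 − 0.891000)(1 − 0.765000)(1 − 0.882950) = 0.9970

0.9970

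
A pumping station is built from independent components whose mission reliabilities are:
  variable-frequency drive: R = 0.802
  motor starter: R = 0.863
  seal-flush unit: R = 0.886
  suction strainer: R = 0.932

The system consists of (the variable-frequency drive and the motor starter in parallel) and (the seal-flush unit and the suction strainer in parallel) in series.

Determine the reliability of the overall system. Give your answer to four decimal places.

Parallel (variable-frequency drive and motor starter): 1 − (1 − 0.802000)(1 − 0.863000) = 0.972874
Parallel (seal-flush unit and suction strainer): 1 − (1 − 0.886000)(1 − 0.932000) = 0.992248
Series ([0.972874] and [0.992248]): 0.972874 × 0.992248 = 0.9653

0.9653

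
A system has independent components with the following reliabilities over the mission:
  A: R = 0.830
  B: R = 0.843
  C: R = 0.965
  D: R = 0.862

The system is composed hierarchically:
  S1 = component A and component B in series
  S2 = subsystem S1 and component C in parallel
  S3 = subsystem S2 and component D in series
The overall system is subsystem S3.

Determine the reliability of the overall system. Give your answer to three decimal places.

Series (A and B): 0.83000 × 0.84300 = 0.69969
Parallel ([0.69969] and C): 1 − (1 − 0.69969)(1 − 0.96500) = 0.98949
Series ([0.98949] and D): 0.98949 × 0.86200 = 0.853

0.853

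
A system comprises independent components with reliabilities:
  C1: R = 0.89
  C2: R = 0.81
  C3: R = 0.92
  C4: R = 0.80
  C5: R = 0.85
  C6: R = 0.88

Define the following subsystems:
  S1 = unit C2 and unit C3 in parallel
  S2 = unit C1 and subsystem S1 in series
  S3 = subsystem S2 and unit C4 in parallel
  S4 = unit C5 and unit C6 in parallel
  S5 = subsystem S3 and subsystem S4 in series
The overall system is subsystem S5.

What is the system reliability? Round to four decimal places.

Parallel (C2 and C3): 1 − (1 − 0.810000)(1 − 0.920000) = 0.984800
Series (C1 and [0.984800]): 0.890000 × 0.984800 = 0.876472
Parallel ([0.876472] and C4): 1 − (1 − 0.876472)(1 − 0.800000) = 0.975294
Parallel (C5 and C6): 1 − (1 − 0.850000)(1 − 0.880000) = 0.982000
Series ([0.975294] and [0.982000]): 0.975294 × 0.982000 = 0.9577

0.9577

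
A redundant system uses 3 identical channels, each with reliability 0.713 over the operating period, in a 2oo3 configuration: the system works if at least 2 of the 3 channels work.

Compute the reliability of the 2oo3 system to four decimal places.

R = Σ_{i=2}^{3} C(3,i) p^i (1−p)^{3−i} with p = 0.713
C(3,2)·0.713^2·0.287^1 = 0.437706
C(3,3)·0.713^3·0.287^0 = 0.362467
Sum = 0.8002

0.8002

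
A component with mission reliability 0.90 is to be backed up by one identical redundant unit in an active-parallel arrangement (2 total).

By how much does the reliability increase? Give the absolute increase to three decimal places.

R_before = 0.90
R_after = 1 − (1 − 0.90)^2 = 0.990
ΔR = 0.990 − 0.90 = 0.090

0.090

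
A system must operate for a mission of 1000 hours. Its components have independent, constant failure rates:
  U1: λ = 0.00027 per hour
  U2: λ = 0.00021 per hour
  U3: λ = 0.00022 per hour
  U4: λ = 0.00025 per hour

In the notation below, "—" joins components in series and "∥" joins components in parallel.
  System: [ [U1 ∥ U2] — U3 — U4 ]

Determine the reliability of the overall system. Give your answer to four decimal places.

0.5970

R(U1) = exp(−0.00027 × 1000) = 0.763379
R(U2) = exp(−0.00021 × 1000) = 0.810584
R(U3) = exp(−0.00022 × 1000) = 0.802519
R(U4) = exp(−0.00025 × 1000) = 0.778801
Parallel (U1 and U2): 1 − (1 − 0.763379)(1 − 0.810584) = 0.955180
Series ([0.955180], U3, and U4): 0.955180 × 0.802519 × 0.778801 = 0.5970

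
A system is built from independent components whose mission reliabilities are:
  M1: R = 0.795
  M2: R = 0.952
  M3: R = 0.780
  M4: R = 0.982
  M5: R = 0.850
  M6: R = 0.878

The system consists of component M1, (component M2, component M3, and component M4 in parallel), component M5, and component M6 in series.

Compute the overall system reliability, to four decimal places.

Parallel (M2, M3, and M4): 1 − (1 − 0.952000)(1 − 0.780000)(1 − 0.982000) = 0.999810
Series (M1, [0.999810], M5, and M6): 0.795000 × 0.999810 × 0.850000 × 0.878000 = 0.5932

0.5932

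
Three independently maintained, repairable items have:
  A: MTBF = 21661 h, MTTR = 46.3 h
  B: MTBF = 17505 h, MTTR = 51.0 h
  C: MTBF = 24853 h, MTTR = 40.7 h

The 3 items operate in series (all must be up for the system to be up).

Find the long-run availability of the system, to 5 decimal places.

0.99334

A(A) = MTBF/(MTBF+MTTR) = 21661/(21661+46.3) = 0.997867
A(B) = MTBF/(MTBF+MTTR) = 17505/(17505+51.0) = 0.997095
A(C) = MTBF/(MTBF+MTTR) = 24853/(24853+40.7) = 0.998365
Series availability: 0.997867 × 0.997095 × 0.998365 = 0.99334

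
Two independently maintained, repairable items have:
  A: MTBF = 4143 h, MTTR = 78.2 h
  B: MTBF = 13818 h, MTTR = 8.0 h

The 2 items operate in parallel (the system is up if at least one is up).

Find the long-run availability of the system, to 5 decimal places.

A(A) = MTBF/(MTBF+MTTR) = 4143/(4143+78.2) = 0.981474
A(B) = MTBF/(MTBF+MTTR) = 13818/(13818+8.0) = 0.999421
Parallel availability: 1 − (1 − 0.981474)(1 − 0.999421) = 0.99999

0.99999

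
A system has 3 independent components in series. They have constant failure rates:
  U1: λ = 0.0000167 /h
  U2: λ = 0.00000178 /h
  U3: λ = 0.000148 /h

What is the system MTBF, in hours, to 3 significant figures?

Series of exponential components: λ_sys = Σ λ_i
λ_sys = 0.0000167 + 0.00000178 + 0.000148 = 1.6648e-04 /h
MTBF = 1 / λ_sys = 6010 h

6010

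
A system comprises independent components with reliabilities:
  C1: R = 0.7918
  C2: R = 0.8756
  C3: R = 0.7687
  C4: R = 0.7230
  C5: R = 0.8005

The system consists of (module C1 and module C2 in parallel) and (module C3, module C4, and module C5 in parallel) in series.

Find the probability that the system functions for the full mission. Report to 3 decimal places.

0.962

Parallel (C1 and C2): 1 − (1 − 0.79180)(1 − 0.87560) = 0.97410
Parallel (C3, C4, and C5): 1 − (1 − 0.76870)(1 − 0.72300)(1 − 0.80050) = 0.98722
Series ([0.97410] and [0.98722]): 0.97410 × 0.98722 = 0.962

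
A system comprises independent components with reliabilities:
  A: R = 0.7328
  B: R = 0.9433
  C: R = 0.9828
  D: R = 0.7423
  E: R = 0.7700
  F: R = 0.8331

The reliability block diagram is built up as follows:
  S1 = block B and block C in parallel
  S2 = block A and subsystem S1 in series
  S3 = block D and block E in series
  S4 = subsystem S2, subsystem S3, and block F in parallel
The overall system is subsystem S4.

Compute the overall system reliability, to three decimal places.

Parallel (B and C): 1 − (1 − 0.94330)(1 − 0.98280) = 0.99902
Series (A and [0.99902]): 0.73280 × 0.99902 = 0.73208
Series (D and E): 0.74230 × 0.77000 = 0.57157
Parallel ([0.73208], [0.57157], and F): 1 − (1 − 0.73208)(1 − 0.57157)(1 − 0.83310) = 0.981

0.981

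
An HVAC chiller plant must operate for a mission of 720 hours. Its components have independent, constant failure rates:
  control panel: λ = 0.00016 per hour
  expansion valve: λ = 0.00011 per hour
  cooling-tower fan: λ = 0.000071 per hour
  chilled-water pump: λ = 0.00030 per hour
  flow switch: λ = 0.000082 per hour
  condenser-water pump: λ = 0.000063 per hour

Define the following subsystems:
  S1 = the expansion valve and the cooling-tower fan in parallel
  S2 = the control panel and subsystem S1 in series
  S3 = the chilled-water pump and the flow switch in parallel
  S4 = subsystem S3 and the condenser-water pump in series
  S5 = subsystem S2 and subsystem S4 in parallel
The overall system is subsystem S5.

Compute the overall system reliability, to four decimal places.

0.9938

R(control panel) = exp(−0.00016 × 720) = 0.891188
R(expansion valve) = exp(−0.00011 × 720) = 0.923855
R(cooling-tower fan) = exp(−0.000071 × 720) = 0.950165
R(chilled-water pump) = exp(−0.00030 × 720) = 0.805735
R(flow switch) = exp(−0.000082 × 720) = 0.942669
R(condenser-water pump) = exp(−0.000063 × 720) = 0.955653
Parallel (expansion valve and cooling-tower fan): 1 − (1 − 0.923855)(1 − 0.950165) = 0.996205
Series (control panel and [0.996205]): 0.891188 × 0.996205 = 0.887806
Parallel (chilled-water pump and flow switch): 1 − (1 − 0.805735)(1 − 0.942669) = 0.988863
Series ([0.988863] and condenser-water pump): 0.988863 × 0.955653 = 0.945010
Parallel ([0.887806] and [0.945010]): 1 − (1 − 0.887806)(1 − 0.945010) = 0.9938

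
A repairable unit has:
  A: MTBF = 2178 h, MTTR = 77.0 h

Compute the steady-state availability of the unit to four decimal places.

A(A) = MTBF/(MTBF+MTTR) = 2178/(2178+77.0) = 0.9659

0.9659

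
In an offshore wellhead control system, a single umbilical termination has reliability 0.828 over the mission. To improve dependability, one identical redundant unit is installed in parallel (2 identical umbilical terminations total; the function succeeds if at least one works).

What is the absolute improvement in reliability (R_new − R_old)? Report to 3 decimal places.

R_before = 0.828
R_after = 1 − (1 − 0.828)^2 = 0.970
ΔR = 0.970 − 0.828 = 0.142

0.142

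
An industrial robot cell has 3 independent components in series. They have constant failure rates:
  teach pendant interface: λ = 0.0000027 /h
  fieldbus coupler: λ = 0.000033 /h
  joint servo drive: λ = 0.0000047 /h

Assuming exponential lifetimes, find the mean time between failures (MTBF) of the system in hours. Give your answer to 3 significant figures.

Series of exponential components: λ_sys = Σ λ_i
λ_sys = 0.0000027 + 0.000033 + 0.0000047 = 4.0400e-05 /h
MTBF = 1 / λ_sys = 24800 h

24800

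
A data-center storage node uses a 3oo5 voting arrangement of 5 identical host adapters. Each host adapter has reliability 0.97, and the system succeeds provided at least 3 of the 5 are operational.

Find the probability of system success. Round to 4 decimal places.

R = Σ_{i=3}^{5} C(5,i) p^i (1−p)^{5−i} with p = 0.97
C(5,3)·0.97^3·0.03^2 = 0.008214
C(5,4)·0.97^4·0.03^1 = 0.132794
C(5,5)·0.97^5·0.03^0 = 0.858734
Sum = 0.9997

0.9997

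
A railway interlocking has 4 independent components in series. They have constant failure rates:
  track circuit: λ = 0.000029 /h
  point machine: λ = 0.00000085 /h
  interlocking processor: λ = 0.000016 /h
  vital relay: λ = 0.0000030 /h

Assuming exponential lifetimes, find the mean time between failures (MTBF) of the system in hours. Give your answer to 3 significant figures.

Series of exponential components: λ_sys = Σ λ_i
λ_sys = 0.000029 + 0.00000085 + 0.000016 + 0.0000030 = 4.8850e-05 /h
MTBF = 1 / λ_sys = 20500 h

20500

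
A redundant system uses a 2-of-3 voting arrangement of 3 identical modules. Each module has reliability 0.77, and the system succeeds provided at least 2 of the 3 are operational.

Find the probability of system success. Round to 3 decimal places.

0.866

R = Σ_{i=2}^{3} C(3,i) p^i (1−p)^{3−i} with p = 0.77
C(3,2)·0.77^2·0.23^1 = 0.40910
C(3,3)·0.77^3·0.23^0 = 0.45653
Sum = 0.866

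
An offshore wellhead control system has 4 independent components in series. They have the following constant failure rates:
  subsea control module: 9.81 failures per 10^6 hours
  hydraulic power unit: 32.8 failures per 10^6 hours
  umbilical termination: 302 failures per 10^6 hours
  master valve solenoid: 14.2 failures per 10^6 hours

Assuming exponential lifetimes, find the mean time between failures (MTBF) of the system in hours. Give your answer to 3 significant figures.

Series of exponential components: λ_sys = Σ λ_i
λ_sys = 0.00000981 + 0.0000328 + 0.000302 + 0.0000142 = 3.5881e-04 /h
MTBF = 1 / λ_sys = 2790 h

2790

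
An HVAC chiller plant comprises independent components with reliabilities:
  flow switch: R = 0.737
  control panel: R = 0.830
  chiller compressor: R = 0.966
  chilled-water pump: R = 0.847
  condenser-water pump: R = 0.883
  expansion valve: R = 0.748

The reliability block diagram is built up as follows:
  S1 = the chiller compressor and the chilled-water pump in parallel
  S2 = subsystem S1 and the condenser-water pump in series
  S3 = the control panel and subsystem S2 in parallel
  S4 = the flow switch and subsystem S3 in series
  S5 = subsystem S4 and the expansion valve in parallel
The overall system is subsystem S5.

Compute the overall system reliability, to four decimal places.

0.9299

Parallel (chiller compressor and chilled-water pump): 1 − (1 − 0.966000)(1 − 0.847000) = 0.994798
Series ([0.994798] and condenser-water pump): 0.994798 × 0.883000 = 0.878407
Parallel (control panel and [0.878407]): 1 − (1 − 0.830000)(1 − 0.878407) = 0.979329
Series (flow switch and [0.979329]): 0.737000 × 0.979329 = 0.721765
Parallel ([0.721765] and expansion valve): 1 − (1 − 0.721765)(1 − 0.748000) = 0.9299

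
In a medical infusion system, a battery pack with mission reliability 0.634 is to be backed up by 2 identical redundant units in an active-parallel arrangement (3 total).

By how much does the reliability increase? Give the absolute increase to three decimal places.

R_before = 0.634
R_after = 1 − (1 − 0.634)^3 = 0.951
ΔR = 0.951 − 0.634 = 0.317

0.317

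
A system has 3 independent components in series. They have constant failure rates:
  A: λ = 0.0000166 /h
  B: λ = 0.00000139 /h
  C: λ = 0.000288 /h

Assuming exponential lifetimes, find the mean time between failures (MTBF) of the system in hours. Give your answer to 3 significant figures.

Series of exponential components: λ_sys = Σ λ_i
λ_sys = 0.0000166 + 0.00000139 + 0.000288 = 3.0599e-04 /h
MTBF = 1 / λ_sys = 3270 h

3270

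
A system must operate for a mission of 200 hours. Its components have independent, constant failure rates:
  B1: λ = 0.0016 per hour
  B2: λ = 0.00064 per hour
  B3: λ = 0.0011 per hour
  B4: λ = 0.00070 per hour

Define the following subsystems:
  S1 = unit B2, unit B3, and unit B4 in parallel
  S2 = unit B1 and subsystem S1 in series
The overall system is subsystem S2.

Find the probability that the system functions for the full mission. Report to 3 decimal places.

0.724

R(B1) = exp(−0.0016 × 200) = 0.72615
R(B2) = exp(−0.00064 × 200) = 0.87985
R(B3) = exp(−0.0011 × 200) = 0.80252
R(B4) = exp(−0.00070 × 200) = 0.86936
Parallel (B2, B3, and B4): 1 − (1 − 0.87985)(1 − 0.80252)(1 − 0.86936) = 0.99690
Series (B1 and [0.99690]): 0.72615 × 0.99690 = 0.724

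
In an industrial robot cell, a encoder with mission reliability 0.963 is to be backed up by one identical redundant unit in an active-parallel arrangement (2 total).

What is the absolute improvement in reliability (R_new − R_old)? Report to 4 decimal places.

R_before = 0.963
R_after = 1 − (1 − 0.963)^2 = 0.9986
ΔR = 0.9986 − 0.963 = 0.0356

0.0356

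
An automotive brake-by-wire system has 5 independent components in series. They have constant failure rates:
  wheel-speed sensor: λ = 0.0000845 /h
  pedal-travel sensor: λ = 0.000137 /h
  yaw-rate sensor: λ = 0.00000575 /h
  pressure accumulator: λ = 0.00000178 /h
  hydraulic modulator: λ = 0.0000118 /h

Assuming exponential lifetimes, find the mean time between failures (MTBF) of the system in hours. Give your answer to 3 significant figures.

4150

Series of exponential components: λ_sys = Σ λ_i
λ_sys = 0.0000845 + 0.000137 + 0.00000575 + 0.00000178 + 0.0000118 = 2.4083e-04 /h
MTBF = 1 / λ_sys = 4150 h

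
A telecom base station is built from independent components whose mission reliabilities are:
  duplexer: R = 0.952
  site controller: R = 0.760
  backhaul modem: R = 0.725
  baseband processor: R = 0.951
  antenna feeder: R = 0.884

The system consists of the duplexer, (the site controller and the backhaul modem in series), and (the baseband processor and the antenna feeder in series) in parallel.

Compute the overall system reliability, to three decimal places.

Series (site controller and backhaul modem): 0.76000 × 0.72500 = 0.55100
Series (baseband processor and antenna feeder): 0.95100 × 0.88400 = 0.84068
Parallel (duplexer, [0.55100], and [0.84068]): 1 − (1 − 0.95200)(1 − 0.55100)(1 − 0.84068) = 0.997

0.997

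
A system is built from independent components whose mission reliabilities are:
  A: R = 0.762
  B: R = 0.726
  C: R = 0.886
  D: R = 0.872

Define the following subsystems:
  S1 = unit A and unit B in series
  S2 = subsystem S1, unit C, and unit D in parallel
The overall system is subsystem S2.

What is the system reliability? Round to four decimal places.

0.9935

Series (A and B): 0.762000 × 0.726000 = 0.553212
Parallel ([0.553212], C, and D): 1 − (1 − 0.553212)(1 − 0.886000)(1 − 0.872000) = 0.9935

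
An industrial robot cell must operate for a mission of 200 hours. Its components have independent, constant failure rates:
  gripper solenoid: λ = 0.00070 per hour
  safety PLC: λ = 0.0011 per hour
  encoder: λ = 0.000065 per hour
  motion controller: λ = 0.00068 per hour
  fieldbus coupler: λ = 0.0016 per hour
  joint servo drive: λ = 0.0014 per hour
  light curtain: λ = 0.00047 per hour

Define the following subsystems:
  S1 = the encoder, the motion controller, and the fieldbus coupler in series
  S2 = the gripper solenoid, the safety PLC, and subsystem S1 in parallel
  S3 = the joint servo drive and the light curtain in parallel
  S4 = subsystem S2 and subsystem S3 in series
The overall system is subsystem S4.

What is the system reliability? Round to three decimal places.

0.969

R(gripper solenoid) = exp(−0.00070 × 200) = 0.86936
R(safety PLC) = exp(−0.0011 × 200) = 0.80252
R(encoder) = exp(−0.000065 × 200) = 0.98708
R(motion controller) = exp(−0.00068 × 200) = 0.87284
R(fieldbus coupler) = exp(−0.0016 × 200) = 0.72615
R(joint servo drive) = exp(−0.0014 × 200) = 0.75578
R(light curtain) = exp(−0.00047 × 200) = 0.91028
Series (encoder, motion controller, and fieldbus coupler): 0.98708 × 0.87284 × 0.72615 = 0.62562
Parallel (gripper solenoid, safety PLC, and [0.62562]): 1 − (1 − 0.86936)(1 − 0.80252)(1 − 0.62562) = 0.99034
Parallel (joint servo drive and light curtain): 1 − (1 − 0.75578)(1 − 0.91028) = 0.97809
Series ([0.99034] and [0.97809]): 0.99034 × 0.97809 = 0.969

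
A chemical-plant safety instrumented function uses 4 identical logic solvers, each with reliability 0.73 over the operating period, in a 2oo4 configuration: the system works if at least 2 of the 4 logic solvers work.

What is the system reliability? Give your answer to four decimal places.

R = Σ_{i=2}^{4} C(4,i) p^i (1−p)^{4−i} with p = 0.73
C(4,2)·0.73^2·0.27^2 = 0.233090
C(4,3)·0.73^3·0.27^1 = 0.420138
C(4,4)·0.73^4·0.27^0 = 0.283982
Sum = 0.9372

0.9372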